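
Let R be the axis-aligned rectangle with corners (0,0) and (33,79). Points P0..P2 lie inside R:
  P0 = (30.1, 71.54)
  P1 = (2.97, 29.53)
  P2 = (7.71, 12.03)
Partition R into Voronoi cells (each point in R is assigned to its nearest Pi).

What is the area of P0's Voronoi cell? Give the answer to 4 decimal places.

1. box [0,33]×[0,79]: [(0, 0) (33, 0) (33, 79) (0, 79)]
2. ⊥bis P0·P1 via (16.535,50.535): [(0, 61.2133) (33, 39.9019) (33, 79) (0, 79)]  |A|=938.5991
3. ⊥bis P0·P2 via (18.905,41.785): [(0, 61.2133) (33, 39.9019) (33, 79) (0, 79)]  |A|=938.5991
4. canonical 4-gon: [(0, 61.2133) (33, 39.9019) (33, 79) (0, 79)]
5. shoelace: 938.5991

Area of P0's cell: 938.5991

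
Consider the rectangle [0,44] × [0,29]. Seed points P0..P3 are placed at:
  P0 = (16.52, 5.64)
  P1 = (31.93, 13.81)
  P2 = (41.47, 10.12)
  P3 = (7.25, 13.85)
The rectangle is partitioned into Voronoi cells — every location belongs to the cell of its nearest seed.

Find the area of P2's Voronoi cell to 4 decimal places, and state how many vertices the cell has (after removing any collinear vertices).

1. box [0,44]×[0,29]: [(0, 0) (44, 0) (44, 29) (0, 29)]
2. ⊥bis P2·P0 via (28.995,7.88): [(30.4099, 0) (44, 0) (44, 29) (25.2027, 29)]  |A|=469.6168
3. ⊥bis P2·P1 via (36.7,11.965): [(32.072, 0) (44, 0) (44, 29) (43.289, 29)]  |A|=183.265
4. ⊥bis P2·P3 via (24.36,11.985): [(32.072, 0) (44, 0) (44, 29) (43.289, 29)]  |A|=183.265
5. canonical 4-gon: [(32.072, 0) (44, 0) (44, 29) (43.289, 29)]
6. shoelace: 183.265

Area of P2's cell: 183.2650 (4 vertices)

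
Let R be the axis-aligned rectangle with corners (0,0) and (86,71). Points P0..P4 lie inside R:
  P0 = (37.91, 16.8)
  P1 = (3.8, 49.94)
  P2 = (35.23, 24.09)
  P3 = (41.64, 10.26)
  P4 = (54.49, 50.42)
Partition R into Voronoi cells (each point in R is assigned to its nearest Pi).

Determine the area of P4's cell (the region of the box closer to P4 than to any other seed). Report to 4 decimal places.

1. box [0,86]×[0,71]: [(0, 0) (86, 0) (86, 71) (0, 71)]
2. ⊥bis P4·P0 via (46.2,33.61): [(0, 56.3939) (86, 13.9823) (86, 71) (0, 71)]  |A|=3079.8227
3. ⊥bis P4·P1 via (29.145,50.18): [(29.2226, 41.9825) (86, 13.9823) (86, 71) (28.9478, 71)]  |A|=2446.4125
4. ⊥bis P4·P2 via (44.86,37.255): [(29.1586, 48.7403) (57.3814, 28.0958) (86, 13.9823) (86, 71) (28.9478, 71)]  |A|=2351.7116
5. ⊥bis P4·P3 via (48.065,30.34): [(29.1586, 48.7403) (57.3814, 28.0958) (61.6355, 25.9978) (86, 18.2019) (86, 71) (28.9478, 71)]  |A|=2300.3068
6. canonical 6-gon: [(29.1586, 48.7403) (57.3814, 28.0958) (61.6355, 25.9978) (86, 18.2019) (86, 71) (28.9478, 71)]
7. shoelace: 2300.3068

Area of P4's cell: 2300.3068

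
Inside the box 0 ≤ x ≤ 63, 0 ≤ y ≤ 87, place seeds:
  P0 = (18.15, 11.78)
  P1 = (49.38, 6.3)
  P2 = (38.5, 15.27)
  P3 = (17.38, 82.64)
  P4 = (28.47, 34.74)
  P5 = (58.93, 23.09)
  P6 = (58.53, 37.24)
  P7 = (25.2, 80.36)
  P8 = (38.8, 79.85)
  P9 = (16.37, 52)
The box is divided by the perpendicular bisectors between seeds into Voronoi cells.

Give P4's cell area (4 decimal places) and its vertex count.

Area of P4's cell: 688.3624 (5 vertices)

1. box [0,63]×[0,87]: [(0, 0) (63, 0) (63, 87) (0, 87)]
2. ⊥bis P4·P0 via (23.31,23.26): [(0, 33.7373) (63, 5.4202) (63, 87) (0, 87)]  |A|=4247.5368
3. ⊥bis P4·P1 via (38.925,20.52): [(0, 33.7373) (35.3135, 17.8647) (63, 38.2207) (63, 87) (0, 87)]  |A|=3793.4716
4. ⊥bis P4·P2 via (33.485,25.005): [(0, 33.7373) (26.9349, 21.6307) (63, 40.2097) (63, 87) (0, 87)]  |A|=3620.194
5. ⊥bis P4·P3 via (22.925,58.69): [(0, 53.3823) (0, 33.7373) (26.9349, 21.6307) (63, 40.2097) (63, 67.9683)]  |A|=1961.739
6. ⊥bis P4·P5 via (43.7,28.915): [(58.2128, 66.86) (0, 53.3823) (0, 33.7373) (26.9349, 21.6307) (44.3441, 30.5991)]  |A|=1623.6992
7. ⊥bis P4·P6 via (43.5,35.99): [(41.2591, 62.9348) (0, 53.3823) (0, 33.7373) (26.9349, 21.6307) (43.9646, 30.4036)]  |A|=1337.1026
8. ⊥bis P4·P7 via (26.835,57.55): [(41.6188, 58.6097) (14.0397, 56.6328) (0, 53.3823) (0, 33.7373) (26.9349, 21.6307) (43.9646, 30.4036)]  |A|=1277.1061
9. ⊥bis P4·P8 via (33.635,57.295): [(41.8853, 55.4057) (31.1658, 57.8604) (14.0397, 56.6328) (0, 53.3823) (0, 33.7373) (26.9349, 21.6307) (43.9646, 30.4036)]  |A|=1260.2608
10. ⊥bis P4·P9 via (22.42,43.37): [(41.8853, 55.4057) (40.1539, 55.8022) (5.2886, 31.3602) (26.9349, 21.6307) (43.9646, 30.4036)]  |A|=688.3624
11. canonical 5-gon: [(41.8853, 55.4057) (40.1539, 55.8022) (5.2886, 31.3602) (26.9349, 21.6307) (43.9646, 30.4036)]
12. shoelace: 688.3624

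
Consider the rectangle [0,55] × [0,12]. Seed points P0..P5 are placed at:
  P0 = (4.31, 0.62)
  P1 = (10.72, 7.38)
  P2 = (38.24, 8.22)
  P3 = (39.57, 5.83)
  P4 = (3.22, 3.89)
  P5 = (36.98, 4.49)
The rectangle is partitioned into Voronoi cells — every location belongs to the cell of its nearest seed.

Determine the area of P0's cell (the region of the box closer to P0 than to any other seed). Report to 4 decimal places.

Area of P0's cell: 25.2688

1. box [0,55]×[0,12]: [(0, 0) (55, 0) (55, 12) (0, 12)]
2. ⊥bis P0·P1 via (7.515,4): [(0, 11.1259) (0, 0) (11.7334, 0)]  |A|=65.2724
3. ⊥bis P0·P2 via (21.275,4.42): [(0, 11.1259) (0, 0) (11.7334, 0)]  |A|=65.2724
4. ⊥bis P0·P3 via (21.94,3.225): [(0, 11.1259) (0, 0) (11.7334, 0)]  |A|=65.2724
5. ⊥bis P0·P4 via (3.765,2.255): [(7.9012, 3.6337) (0, 1) (0, 0) (11.7334, 0)]  |A|=25.2688
6. ⊥bis P0·P5 via (20.645,2.555): [(7.9012, 3.6337) (0, 1) (0, 0) (11.7334, 0)]  |A|=25.2688
7. canonical 4-gon: [(7.9012, 3.6337) (0, 1) (0, 0) (11.7334, 0)]
8. shoelace: 25.2688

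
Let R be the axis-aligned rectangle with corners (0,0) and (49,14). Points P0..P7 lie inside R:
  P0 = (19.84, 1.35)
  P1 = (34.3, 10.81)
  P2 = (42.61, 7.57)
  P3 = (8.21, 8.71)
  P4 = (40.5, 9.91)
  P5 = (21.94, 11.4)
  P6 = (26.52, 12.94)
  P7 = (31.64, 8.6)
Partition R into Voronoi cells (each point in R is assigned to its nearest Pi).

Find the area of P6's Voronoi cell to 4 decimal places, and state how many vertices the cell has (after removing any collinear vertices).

Area of P6's cell: 27.8256 (4 vertices)

1. box [0,49]×[0,14]: [(0, 0) (49, 0) (49, 14) (0, 14)]
2. ⊥bis P6·P0 via (23.18,7.145): [(35.5768, 0) (49, 0) (49, 14) (11.2864, 14)]  |A|=357.9579
3. ⊥bis P6·P1 via (30.41,11.875): [(28.3061, 4.1905) (30.9918, 14) (11.2864, 14)]  |A|=96.6501
4. ⊥bis P6·P2 via (34.565,10.255): [(28.3061, 4.1905) (30.9918, 14) (11.2864, 14)]  |A|=96.6501
5. ⊥bis P6·P3 via (17.365,10.825): [(17.4525, 10.4461) (28.3061, 4.1905) (30.9918, 14) (16.6315, 14)]  |A|=87.152
6. ⊥bis P6·P4 via (33.51,11.425): [(17.4525, 10.4461) (28.3061, 4.1905) (30.9918, 14) (16.6315, 14)]  |A|=87.152
7. ⊥bis P6·P5 via (24.23,12.17): [(26.5782, 5.1864) (28.3061, 4.1905) (30.9918, 14) (23.6147, 14)]  |A|=42.3219
8. ⊥bis P6·P7 via (29.08,10.77): [(25.9445, 7.071) (30.5977, 12.5604) (30.9918, 14) (23.6147, 14)]  |A|=27.8256
9. canonical 4-gon: [(25.9445, 7.071) (30.5977, 12.5604) (30.9918, 14) (23.6147, 14)]
10. shoelace: 27.8256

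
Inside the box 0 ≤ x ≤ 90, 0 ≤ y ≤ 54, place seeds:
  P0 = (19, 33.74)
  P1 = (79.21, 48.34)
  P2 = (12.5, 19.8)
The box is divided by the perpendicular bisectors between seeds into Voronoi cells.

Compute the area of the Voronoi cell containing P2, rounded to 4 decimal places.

1. box [0,90]×[0,54]: [(0, 0) (90, 0) (90, 54) (0, 54)]
2. ⊥bis P2·P0 via (15.75,26.77): [(0, 34.114) (0, 0) (73.1614, 0)]  |A|=1247.9123
3. ⊥bis P2·P1 via (45.855,34.07): [(57.2585, 7.4153) (0, 34.114) (0, 0) (60.4309, 0)]  |A|=1200.7125
4. canonical 4-gon: [(57.2585, 7.4153) (0, 34.114) (0, 0) (60.4309, 0)]
5. shoelace: 1200.7125

Area of P2's cell: 1200.7125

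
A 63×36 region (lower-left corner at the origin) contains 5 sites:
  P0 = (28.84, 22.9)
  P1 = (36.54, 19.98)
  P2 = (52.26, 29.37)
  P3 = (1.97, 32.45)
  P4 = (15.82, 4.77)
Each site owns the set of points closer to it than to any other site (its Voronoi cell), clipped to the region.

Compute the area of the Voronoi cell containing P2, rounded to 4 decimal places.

Area of P2's cell: 526.0061

1. box [0,63]×[0,36]: [(0, 0) (63, 0) (63, 36) (0, 36)]
2. ⊥bis P2·P0 via (40.55,26.135): [(47.77, 0) (63, 0) (63, 36) (37.8247, 36)]  |A|=727.2946
3. ⊥bis P2·P1 via (44.4,24.675): [(37.9877, 35.41) (59.1391, 0) (63, 0) (63, 36) (37.8247, 36)]  |A|=526.0061
4. ⊥bis P2·P3 via (27.115,30.91): [(37.9877, 35.41) (59.1391, 0) (63, 0) (63, 36) (37.8247, 36)]  |A|=526.0061
5. ⊥bis P2·P4 via (34.04,17.07): [(37.9877, 35.41) (59.1391, 0) (63, 0) (63, 36) (37.8247, 36)]  |A|=526.0061
6. canonical 5-gon: [(37.9877, 35.41) (59.1391, 0) (63, 0) (63, 36) (37.8247, 36)]
7. shoelace: 526.0061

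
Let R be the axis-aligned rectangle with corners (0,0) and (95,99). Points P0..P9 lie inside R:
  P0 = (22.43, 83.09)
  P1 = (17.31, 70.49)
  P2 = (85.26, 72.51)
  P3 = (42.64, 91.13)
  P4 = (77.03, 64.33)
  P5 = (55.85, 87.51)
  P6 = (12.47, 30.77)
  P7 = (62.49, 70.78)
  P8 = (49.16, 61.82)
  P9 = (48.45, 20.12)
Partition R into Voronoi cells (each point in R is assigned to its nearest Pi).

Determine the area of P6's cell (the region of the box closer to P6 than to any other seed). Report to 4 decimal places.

1. box [0,95]×[0,99]: [(0, 0) (95, 0) (95, 99) (0, 99)]
2. ⊥bis P6·P0 via (17.45,56.93): [(0, 60.2519) (0, 0) (95, 0) (95, 42.167)]  |A|=4864.8999
3. ⊥bis P6·P1 via (14.89,50.63): [(0, 52.4444) (0, 0) (95, 0) (95, 40.8684)]  |A|=4432.3556
4. ⊥bis P6·P2 via (48.865,51.64): [(52.04, 46.1032) (0, 52.4444) (0, 0) (78.4769, 0)]  |A|=3173.6205
5. ⊥bis P6·P3 via (27.555,60.95): [(52.04, 46.1032) (0, 52.4444) (0, 0) (78.4769, 0)]  |A|=3173.6205
6. ⊥bis P6·P4 via (44.75,47.55): [(45.06, 46.9537) (0, 52.4444) (0, 0) (69.4678, 0)]  |A|=2812.4554
7. ⊥bis P6·P5 via (34.16,59.14): [(45.06, 46.9537) (0, 52.4444) (0, 0) (69.4678, 0)]  |A|=2812.4554
8. ⊥bis P6·P7 via (37.48,50.775): [(53.4561, 30.8018) (40.0481, 47.5644) (0, 52.4444) (0, 0) (69.4678, 0)]  |A|=2774.5435
9. ⊥bis P6·P8 via (30.815,46.295): [(68.6306, 1.6105) (28.5556, 48.9648) (0, 52.4444) (0, 0) (69.4678, 0)]  |A|=2461.9765
10. ⊥bis P6·P9 via (30.46,25.445): [(35.1243, 41.2029) (28.5556, 48.9648) (0, 52.4444) (0, 0) (22.9283, 0)]  |A|=1492.7882
11. canonical 5-gon: [(35.1243, 41.2029) (28.5556, 48.9648) (0, 52.4444) (0, 0) (22.9283, 0)]
12. shoelace: 1492.7882

Area of P6's cell: 1492.7882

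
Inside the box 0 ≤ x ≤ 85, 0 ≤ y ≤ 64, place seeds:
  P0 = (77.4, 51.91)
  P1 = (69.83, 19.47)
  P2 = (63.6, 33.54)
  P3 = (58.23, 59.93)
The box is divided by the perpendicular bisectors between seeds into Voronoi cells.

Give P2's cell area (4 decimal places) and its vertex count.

Area of P2's cell: 2099.8241 (5 vertices)

1. box [0,85]×[0,64]: [(0, 0) (85, 0) (85, 64) (0, 64)]
2. ⊥bis P2·P0 via (70.5,42.725): [(0, 0) (85, 0) (85, 31.8322) (42.1796, 64) (0, 64)]  |A|=4751.2816
3. ⊥bis P2·P1 via (66.715,26.505): [(0, 0) (6.8554, 0) (82.6808, 33.5745) (42.1796, 64) (0, 64)]  |A|=3402.5384
4. ⊥bis P2·P3 via (60.915,46.735): [(0, 34.3396) (0, 0) (6.8554, 0) (82.6808, 33.5745) (64.2568, 47.415)]  |A|=2099.8241
5. canonical 5-gon: [(0, 34.3396) (0, 0) (6.8554, 0) (82.6808, 33.5745) (64.2568, 47.415)]
6. shoelace: 2099.8241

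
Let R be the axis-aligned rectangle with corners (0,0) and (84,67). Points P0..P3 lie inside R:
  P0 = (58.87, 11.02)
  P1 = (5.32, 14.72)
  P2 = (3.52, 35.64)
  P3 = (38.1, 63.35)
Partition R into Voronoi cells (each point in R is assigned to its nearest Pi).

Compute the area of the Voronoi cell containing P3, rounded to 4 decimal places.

1. box [0,84]×[0,67]: [(0, 0) (84, 0) (84, 67) (0, 67)]
2. ⊥bis P3·P0 via (48.485,37.185): [(0, 17.9411) (84, 51.2811) (84, 67) (0, 67)]  |A|=2720.6696
3. ⊥bis P3·P1 via (21.71,39.035): [(0, 53.669) (33.3602, 31.1819) (84, 51.2811) (84, 67) (0, 67)]  |A|=2124.7229
4. ⊥bis P3·P2 via (20.81,49.495): [(34.9722, 31.8217) (84, 51.2811) (84, 67) (6.7827, 67)]  |A|=1743.5197
5. canonical 4-gon: [(34.9722, 31.8217) (84, 51.2811) (84, 67) (6.7827, 67)]
6. shoelace: 1743.5197

Area of P3's cell: 1743.5197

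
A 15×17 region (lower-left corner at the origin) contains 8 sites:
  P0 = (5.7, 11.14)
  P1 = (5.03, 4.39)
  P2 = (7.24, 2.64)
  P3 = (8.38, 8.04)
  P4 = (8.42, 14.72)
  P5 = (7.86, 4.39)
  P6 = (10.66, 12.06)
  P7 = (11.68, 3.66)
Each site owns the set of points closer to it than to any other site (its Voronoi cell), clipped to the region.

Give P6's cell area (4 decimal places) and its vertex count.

1. box [0,15]×[0,17]: [(0, 0) (15, 0) (15, 17) (0, 17)]
2. ⊥bis P6·P0 via (8.18,11.6): [(10.3316, 0) (15, 0) (15, 17) (7.1784, 17)]  |A|=106.165
3. ⊥bis P6·P1 via (7.845,8.225): [(8.9575, 7.4084) (15, 2.973) (15, 17) (7.1784, 17)]  |A|=79.89
4. ⊥bis P6·P2 via (8.95,7.35): [(8.9575, 7.4084) (9.1222, 7.2875) (15, 5.1535) (15, 17) (7.1784, 17)]  |A|=73.4819
5. ⊥bis P6·P3 via (9.52,10.05): [(8.3438, 10.7171) (15, 6.9419) (15, 17) (7.1784, 17)]  |A|=58.0456
6. ⊥bis P6·P4 via (9.54,13.39): [(8.0766, 12.1576) (8.3438, 10.7171) (15, 6.9419) (15, 17) (13.8269, 17)]  |A|=41.9484
7. ⊥bis P6·P5 via (9.26,8.225): [(8.0766, 12.1576) (8.3438, 10.7171) (15, 6.9419) (15, 17) (13.8269, 17)]  |A|=41.9484
8. ⊥bis P6·P7 via (11.17,7.86): [(8.0766, 12.1576) (8.3438, 10.7171) (12.9914, 8.0812) (15, 8.3251) (15, 17) (13.8269, 17)]  |A|=40.5593
9. canonical 6-gon: [(8.0766, 12.1576) (8.3438, 10.7171) (12.9914, 8.0812) (15, 8.3251) (15, 17) (13.8269, 17)]
10. shoelace: 40.5593

Area of P6's cell: 40.5593 (6 vertices)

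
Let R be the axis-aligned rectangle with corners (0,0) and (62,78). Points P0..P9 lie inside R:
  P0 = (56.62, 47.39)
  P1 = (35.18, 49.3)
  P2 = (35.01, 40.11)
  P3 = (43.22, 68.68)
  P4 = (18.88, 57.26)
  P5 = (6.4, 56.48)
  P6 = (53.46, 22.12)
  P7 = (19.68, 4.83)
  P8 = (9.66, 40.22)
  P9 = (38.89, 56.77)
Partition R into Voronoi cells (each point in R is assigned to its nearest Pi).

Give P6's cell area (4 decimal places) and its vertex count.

Area of P6's cell: 788.8173 (5 vertices)

1. box [0,62]×[0,78]: [(0, 0) (62, 0) (62, 78) (0, 78)]
2. ⊥bis P6·P0 via (55.04,34.755): [(0, 41.6377) (0, 0) (62, 0) (62, 33.8847)]  |A|=2341.1937
3. ⊥bis P6·P1 via (44.32,35.71): [(44.8034, 36.0351) (0, 5.9024) (0, 0) (62, 0) (62, 33.8847)]  |A|=1540.6632
4. ⊥bis P6·P2 via (44.235,31.115): [(48.5728, 35.5637) (13.8958, 0) (62, 0) (62, 33.8847)]  |A|=1082.8707
5. ⊥bis P6·P3 via (48.34,45.4): [(48.5728, 35.5637) (13.8958, 0) (62, 0) (62, 33.8847)]  |A|=1082.8707
6. ⊥bis P6·P4 via (36.17,39.69): [(48.5728, 35.5637) (13.8958, 0) (62, 0) (62, 33.8847)]  |A|=1082.8707
7. ⊥bis P6·P5 via (29.93,39.3): [(48.5728, 35.5637) (13.8958, 0) (62, 0) (62, 33.8847)]  |A|=1082.8707
8. ⊥bis P6·P7 via (36.57,13.475): [(48.5728, 35.5637) (33.2877, 19.8878) (43.4671, 0) (62, 0) (62, 33.8847)]  |A|=788.8173
9. ⊥bis P6·P8 via (31.56,31.17): [(48.5728, 35.5637) (33.2877, 19.8878) (43.4671, 0) (62, 0) (62, 33.8847)]  |A|=788.8173
10. ⊥bis P6·P9 via (46.175,39.445): [(48.5728, 35.5637) (33.2877, 19.8878) (43.4671, 0) (62, 0) (62, 33.8847)]  |A|=788.8173
11. canonical 5-gon: [(48.5728, 35.5637) (33.2877, 19.8878) (43.4671, 0) (62, 0) (62, 33.8847)]
12. shoelace: 788.8173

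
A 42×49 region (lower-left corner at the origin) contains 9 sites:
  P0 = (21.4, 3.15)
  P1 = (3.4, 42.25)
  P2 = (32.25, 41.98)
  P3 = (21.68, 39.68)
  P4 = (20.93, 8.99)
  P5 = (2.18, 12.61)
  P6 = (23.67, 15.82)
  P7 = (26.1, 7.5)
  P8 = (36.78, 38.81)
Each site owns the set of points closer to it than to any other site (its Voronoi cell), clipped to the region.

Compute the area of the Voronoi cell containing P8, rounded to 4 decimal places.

Area of P8's cell: 227.1395

1. box [0,42]×[0,49]: [(0, 0) (42, 0) (42, 49) (0, 49)]
2. ⊥bis P8·P0 via (29.09,20.98): [(0, 33.5264) (42, 15.412) (42, 49) (0, 49)]  |A|=1030.2944
3. ⊥bis P8·P1 via (20.09,40.53): [(18.544, 25.5284) (42, 15.412) (42, 49) (20.9629, 49)]  |A|=640.8073
4. ⊥bis P8·P2 via (34.515,40.395): [(22.8209, 23.6838) (42, 15.412) (42, 49) (40.5366, 49)]  |A|=340.6182
5. ⊥bis P8·P3 via (29.23,39.245): [(28.828, 32.2682) (28.1998, 21.364) (42, 15.412) (42, 49) (40.5366, 49)]  |A|=310.5632
6. ⊥bis P8·P4 via (28.855,23.9): [(28.828, 32.2682) (28.361, 24.1626) (42, 16.9131) (42, 49) (40.5366, 49)]  |A|=280.5354
7. ⊥bis P8·P5 via (19.48,25.71): [(28.828, 32.2682) (28.361, 24.1626) (42, 16.9131) (42, 49) (40.5366, 49)]  |A|=280.5354
8. ⊥bis P8·P6 via (30.225,27.315): [(28.828, 32.2682) (28.5962, 28.2438) (42, 20.6003) (42, 49) (40.5366, 49)]  |A|=227.1395
9. ⊥bis P8·P7 via (31.44,23.155): [(28.828, 32.2682) (28.5962, 28.2438) (42, 20.6003) (42, 49) (40.5366, 49)]  |A|=227.1395
10. canonical 5-gon: [(28.828, 32.2682) (28.5962, 28.2438) (42, 20.6003) (42, 49) (40.5366, 49)]
11. shoelace: 227.1395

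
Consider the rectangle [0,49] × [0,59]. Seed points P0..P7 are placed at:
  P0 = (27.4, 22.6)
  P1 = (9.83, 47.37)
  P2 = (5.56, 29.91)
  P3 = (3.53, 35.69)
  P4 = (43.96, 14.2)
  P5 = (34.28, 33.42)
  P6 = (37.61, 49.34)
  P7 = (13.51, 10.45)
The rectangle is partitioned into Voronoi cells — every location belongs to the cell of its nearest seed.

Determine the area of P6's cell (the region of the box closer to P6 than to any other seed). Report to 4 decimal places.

1. box [0,49]×[0,59]: [(0, 0) (49, 0) (49, 59) (0, 59)]
2. ⊥bis P6·P0 via (32.505,35.97): [(0, 48.3812) (49, 29.6718) (49, 59) (0, 59)]  |A|=978.7011
3. ⊥bis P6·P1 via (23.72,48.355): [(24.3782, 39.073) (49, 29.6718) (49, 59) (22.9651, 59)]  |A|=620.4547
4. ⊥bis P6·P2 via (21.585,39.625): [(24.3782, 39.073) (49, 29.6718) (49, 59) (22.9651, 59)]  |A|=620.4547
5. ⊥bis P6·P3 via (20.57,42.515): [(24.3782, 39.073) (49, 29.6718) (49, 59) (22.9651, 59)]  |A|=620.4547
6. ⊥bis P6·P4 via (40.785,31.77): [(24.3782, 39.073) (42.6311, 32.1036) (49, 33.2545) (49, 59) (22.9651, 59)]  |A|=609.0457
7. ⊥bis P6·P5 via (35.945,41.38): [(24.038, 43.8706) (49, 38.6493) (49, 59) (22.9651, 59)]  |A|=450.9435
8. ⊥bis P6·P7 via (25.56,29.895): [(24.038, 43.8706) (49, 38.6493) (49, 59) (22.9651, 59)]  |A|=450.9435
9. canonical 4-gon: [(24.038, 43.8706) (49, 38.6493) (49, 59) (22.9651, 59)]
10. shoelace: 450.9435

Area of P6's cell: 450.9435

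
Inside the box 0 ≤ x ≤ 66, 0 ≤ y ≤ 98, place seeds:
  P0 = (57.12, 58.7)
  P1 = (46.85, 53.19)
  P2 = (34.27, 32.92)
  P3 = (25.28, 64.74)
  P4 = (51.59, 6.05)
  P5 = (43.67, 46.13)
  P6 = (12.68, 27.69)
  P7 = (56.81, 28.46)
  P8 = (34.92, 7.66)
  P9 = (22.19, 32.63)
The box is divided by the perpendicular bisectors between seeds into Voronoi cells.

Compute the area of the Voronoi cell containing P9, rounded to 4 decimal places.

Area of P9's cell: 388.8861

1. box [0,66]×[0,98]: [(0, 0) (66, 0) (66, 98) (0, 98)]
2. ⊥bis P9·P0 via (39.655,45.665): [(0, 0) (66, 0) (66, 10.3665) (0.5948, 98) (0, 98)]  |A|=3602.1572
3. ⊥bis P9·P1 via (34.52,42.91): [(0, 84.3139) (0, 0) (66, 0) (66, 5.1524)]  |A|=2952.3854
4. ⊥bis P9·P2 via (28.23,32.775): [(27.793, 50.9785) (0, 84.3139) (0, 0) (29.0168, 0)]  |A|=1911.2839
5. ⊥bis P9·P3 via (23.735,48.685): [(27.8576, 48.2883) (0, 50.9691) (0, 0) (29.0168, 0)]  |A|=1410.5233
6. ⊥bis P9·P4 via (36.89,19.34): [(28.7682, 10.3565) (27.8576, 48.2883) (0, 50.9691) (0, 0) (19.4051, 0)]  |A|=1360.7512
7. ⊥bis P9·P5 via (32.93,39.38): [(28.7682, 10.3565) (27.8785, 47.4175) (27.2973, 48.3422) (0, 50.9691) (0, 0) (19.4051, 0)]  |A|=1360.5079
8. ⊥bis P9·P6 via (17.435,30.16): [(28.1038, 9.6216) (28.7682, 10.3565) (27.8785, 47.4175) (27.2973, 48.3422) (6.9743, 50.2979)]  |A|=416.1894
9. ⊥bis P9·P7 via (39.5,30.545): [(28.1038, 9.6216) (28.7682, 10.3565) (27.8785, 47.4175) (27.2973, 48.3422) (6.9743, 50.2979)]  |A|=416.1894
10. ⊥bis P9·P8 via (28.555,20.145): [(23.8763, 17.7598) (28.5335, 20.134) (27.8785, 47.4175) (27.2973, 48.3422) (6.9743, 50.2979)]  |A|=388.8861
11. canonical 5-gon: [(23.8763, 17.7598) (28.5335, 20.134) (27.8785, 47.4175) (27.2973, 48.3422) (6.9743, 50.2979)]
12. shoelace: 388.8861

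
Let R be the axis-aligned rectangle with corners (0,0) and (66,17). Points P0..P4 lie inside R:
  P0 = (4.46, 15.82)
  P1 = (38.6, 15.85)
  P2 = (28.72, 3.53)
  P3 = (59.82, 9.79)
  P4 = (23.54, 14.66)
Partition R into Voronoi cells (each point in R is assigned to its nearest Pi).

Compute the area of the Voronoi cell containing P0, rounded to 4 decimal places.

1. box [0,66]×[0,17]: [(0, 0) (66, 0) (66, 17) (0, 17)]
2. ⊥bis P0·P1 via (21.53,15.835): [(0, 0) (21.5439, 0) (21.529, 17) (0, 17)]  |A|=366.1196
3. ⊥bis P0·P2 via (16.59,9.675): [(0, 0) (11.6887, 0) (20.3008, 17) (0, 17)]  |A|=271.9108
4. ⊥bis P0·P3 via (32.14,12.805): [(0, 0) (11.6887, 0) (20.3008, 17) (0, 17)]  |A|=271.9108
5. ⊥bis P0·P4 via (14,15.24): [(0, 0) (11.6887, 0) (13.2623, 3.1063) (14.107, 17) (0, 17)]  |A|=228.8832
6. canonical 5-gon: [(0, 0) (11.6887, 0) (13.2623, 3.1063) (14.107, 17) (0, 17)]
7. shoelace: 228.8832

Area of P0's cell: 228.8832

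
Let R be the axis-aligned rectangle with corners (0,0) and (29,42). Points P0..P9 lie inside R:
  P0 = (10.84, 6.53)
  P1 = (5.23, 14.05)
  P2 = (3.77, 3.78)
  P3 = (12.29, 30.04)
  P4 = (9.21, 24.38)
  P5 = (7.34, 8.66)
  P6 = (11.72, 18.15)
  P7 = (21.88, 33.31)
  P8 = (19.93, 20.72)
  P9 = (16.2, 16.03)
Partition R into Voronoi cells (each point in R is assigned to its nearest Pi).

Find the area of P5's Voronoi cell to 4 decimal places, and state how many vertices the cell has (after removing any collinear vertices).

Area of P5's cell: 39.1200 (5 vertices)

1. box [0,29]×[0,42]: [(0, 0) (29, 0) (29, 42) (0, 42)]
2. ⊥bis P5·P0 via (9.09,7.595): [(0, 0) (4.4679, 0) (29, 40.311) (29, 42) (0, 42)]  |A|=723.5437
3. ⊥bis P5·P1 via (6.285,11.355): [(0, 8.8946) (0, 0) (4.4679, 0) (12.9711, 13.9724)]  |A|=88.9001
4. ⊥bis P5·P2 via (5.555,6.22): [(1.237, 9.3789) (7.422, 4.8542) (12.9711, 13.9724)]  |A|=40.7521
5. ⊥bis P5·P3 via (9.815,19.35): [(1.237, 9.3789) (7.422, 4.8542) (12.9711, 13.9724)]  |A|=40.7521
6. ⊥bis P5·P4 via (8.275,16.52): [(1.237, 9.3789) (7.422, 4.8542) (12.9711, 13.9724)]  |A|=40.7521
7. ⊥bis P5·P6 via (9.53,13.405): [(10.4441, 12.9831) (1.237, 9.3789) (7.422, 4.8542) (11.9469, 12.2895)]  |A|=39.1323
8. ⊥bis P5·P7 via (14.61,20.985): [(10.4441, 12.9831) (1.237, 9.3789) (7.422, 4.8542) (11.9469, 12.2895)]  |A|=39.1323
9. ⊥bis P5·P8 via (13.635,14.69): [(10.4441, 12.9831) (1.237, 9.3789) (7.422, 4.8542) (11.9469, 12.2895)]  |A|=39.1323
10. ⊥bis P5·P9 via (11.77,12.345): [(11.7347, 12.3875) (10.4441, 12.9831) (1.237, 9.3789) (7.422, 4.8542) (11.8917, 12.1987)]  |A|=39.12
11. canonical 5-gon: [(11.7347, 12.3875) (10.4441, 12.9831) (1.237, 9.3789) (7.422, 4.8542) (11.8917, 12.1987)]
12. shoelace: 39.12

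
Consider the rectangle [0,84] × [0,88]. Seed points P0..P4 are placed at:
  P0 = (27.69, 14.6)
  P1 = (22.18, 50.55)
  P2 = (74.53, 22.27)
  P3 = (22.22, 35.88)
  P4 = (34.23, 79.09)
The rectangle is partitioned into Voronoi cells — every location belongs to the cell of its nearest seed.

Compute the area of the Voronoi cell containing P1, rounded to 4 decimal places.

Area of P1's cell: 1201.0041

1. box [0,84]×[0,88]: [(0, 0) (84, 0) (84, 88) (0, 88)]
2. ⊥bis P1·P0 via (24.935,32.575): [(0, 28.7533) (84, 41.6278) (84, 88) (0, 88)]  |A|=4435.9958
3. ⊥bis P1·P2 via (48.355,36.41): [(0, 28.7533) (48.2104, 36.1424) (76.2244, 88) (0, 88)]  |A|=3404.5644
4. ⊥bis P1·P3 via (22.2,43.215): [(0, 43.1545) (52.0751, 43.2965) (76.2244, 88) (0, 88)]  |A|=2871.4197
5. ⊥bis P1·P4 via (28.205,64.82): [(0, 76.7286) (0, 43.1545) (52.0751, 43.2965) (57.1097, 52.616)]  |A|=1201.0041
6. canonical 4-gon: [(0, 76.7286) (0, 43.1545) (52.0751, 43.2965) (57.1097, 52.616)]
7. shoelace: 1201.0041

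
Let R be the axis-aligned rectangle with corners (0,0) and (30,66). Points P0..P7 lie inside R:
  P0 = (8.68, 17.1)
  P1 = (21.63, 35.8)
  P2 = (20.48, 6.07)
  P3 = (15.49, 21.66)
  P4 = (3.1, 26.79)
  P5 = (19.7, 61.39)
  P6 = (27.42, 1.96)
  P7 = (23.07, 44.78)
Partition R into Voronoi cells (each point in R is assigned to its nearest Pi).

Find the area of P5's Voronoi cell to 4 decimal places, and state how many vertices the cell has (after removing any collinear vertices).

1. box [0,30]×[0,66]: [(0, 0) (30, 0) (30, 66) (0, 66)]
2. ⊥bis P5·P0 via (14.19,39.245): [(0, 42.7757) (30, 35.3112) (30, 66) (0, 66)]  |A|=808.6962
3. ⊥bis P5·P1 via (20.665,48.595): [(0, 47.0364) (30, 49.299) (30, 66) (0, 66)]  |A|=534.9676
4. ⊥bis P5·P2 via (20.09,33.73): [(0, 47.0364) (30, 49.299) (30, 66) (0, 66)]  |A|=534.9676
5. ⊥bis P5·P3 via (17.595,41.525): [(0, 47.0364) (30, 49.299) (30, 66) (0, 66)]  |A|=534.9676
6. ⊥bis P5·P4 via (11.4,44.09): [(0, 49.5594) (4.5443, 47.3792) (30, 49.299) (30, 66) (0, 66)]  |A|=529.2352
7. ⊥bis P5·P6 via (23.56,31.675): [(0, 49.5594) (4.5443, 47.3792) (30, 49.299) (30, 66) (0, 66)]  |A|=529.2352
8. ⊥bis P5·P7 via (21.385,53.085): [(0, 49.5594) (1.1912, 48.9879) (30, 54.8329) (30, 66) (0, 66)]  |A|=425.8292
9. canonical 5-gon: [(0, 49.5594) (1.1912, 48.9879) (30, 54.8329) (30, 66) (0, 66)]
10. shoelace: 425.8292

Area of P5's cell: 425.8292 (5 vertices)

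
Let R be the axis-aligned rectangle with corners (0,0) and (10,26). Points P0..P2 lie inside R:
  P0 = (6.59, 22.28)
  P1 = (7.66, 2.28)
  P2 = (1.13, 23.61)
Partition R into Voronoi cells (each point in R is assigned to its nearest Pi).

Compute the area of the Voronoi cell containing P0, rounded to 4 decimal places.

Area of P0's cell: 97.6678

1. box [0,10]×[0,26]: [(0, 0) (10, 0) (10, 26) (0, 26)]
2. ⊥bis P0·P1 via (7.125,12.28): [(0, 11.8988) (10, 12.4338) (10, 26) (0, 26)]  |A|=138.3369
3. ⊥bis P0·P2 via (3.86,22.945): [(1.1847, 11.9622) (10, 12.4338) (10, 26) (4.6042, 26)]  |A|=97.6678
4. canonical 4-gon: [(1.1847, 11.9622) (10, 12.4338) (10, 26) (4.6042, 26)]
5. shoelace: 97.6678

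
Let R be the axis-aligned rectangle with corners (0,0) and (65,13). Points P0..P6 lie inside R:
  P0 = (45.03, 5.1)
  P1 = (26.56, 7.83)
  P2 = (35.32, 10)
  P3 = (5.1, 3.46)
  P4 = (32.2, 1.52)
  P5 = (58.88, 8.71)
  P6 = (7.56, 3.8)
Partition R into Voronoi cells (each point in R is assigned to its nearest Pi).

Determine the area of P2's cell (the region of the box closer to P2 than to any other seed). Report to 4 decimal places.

Area of P2's cell: 78.2537

1. box [0,65]×[0,13]: [(0, 0) (65, 0) (65, 13) (0, 13)]
2. ⊥bis P2·P0 via (40.175,7.55): [(0, 0) (36.365, 0) (42.9253, 13) (0, 13)]  |A|=515.3867
3. ⊥bis P2·P1 via (30.94,8.915): [(33.1484, 0) (36.365, 0) (42.9253, 13) (29.9281, 13)]  |A|=105.3897
4. ⊥bis P2·P3 via (20.21,6.73): [(33.1484, 0) (36.365, 0) (42.9253, 13) (29.9281, 13)]  |A|=105.3897
5. ⊥bis P2·P4 via (33.76,5.76): [(31.5171, 6.5852) (38.4086, 4.0497) (42.9253, 13) (29.9281, 13)]  |A|=78.2537
6. ⊥bis P2·P5 via (47.1,9.355): [(31.5171, 6.5852) (38.4086, 4.0497) (42.9253, 13) (29.9281, 13)]  |A|=78.2537
7. ⊥bis P2·P6 via (21.44,6.9): [(31.5171, 6.5852) (38.4086, 4.0497) (42.9253, 13) (29.9281, 13)]  |A|=78.2537
8. canonical 4-gon: [(31.5171, 6.5852) (38.4086, 4.0497) (42.9253, 13) (29.9281, 13)]
9. shoelace: 78.2537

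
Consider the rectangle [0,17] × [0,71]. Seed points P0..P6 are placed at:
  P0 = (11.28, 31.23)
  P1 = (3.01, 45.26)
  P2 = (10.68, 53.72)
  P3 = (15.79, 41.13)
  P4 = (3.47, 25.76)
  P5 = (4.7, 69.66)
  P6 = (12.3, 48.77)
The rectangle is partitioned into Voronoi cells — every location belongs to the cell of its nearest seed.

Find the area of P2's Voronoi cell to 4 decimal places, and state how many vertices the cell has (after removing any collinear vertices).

1. box [0,17]×[0,71]: [(0, 0) (17, 0) (17, 71) (0, 71)]
2. ⊥bis P2·P0 via (10.98,42.475): [(0, 42.1821) (17, 42.6356) (17, 71) (0, 71)]  |A|=486.0498
3. ⊥bis P2·P1 via (6.845,49.49): [(0, 55.6958) (14.4796, 42.5684) (17, 42.6356) (17, 71) (0, 71)]  |A|=388.2133
4. ⊥bis P2·P3 via (13.235,47.425): [(0, 55.6958) (10.3944, 46.2721) (17, 48.9531) (17, 71) (0, 71)]  |A|=362.5429
5. ⊥bis P2·P4 via (7.075,39.74): [(0, 55.6958) (10.3944, 46.2721) (17, 48.9531) (17, 71) (0, 71)]  |A|=362.5429
6. ⊥bis P2·P5 via (7.69,61.69): [(0, 58.805) (0, 55.6958) (10.3944, 46.2721) (17, 48.9531) (17, 65.1827)]  |A|=209.4388
7. ⊥bis P2·P6 via (11.49,51.245): [(0, 58.805) (0, 55.6958) (6.6547, 49.6625) (17, 53.0483) (17, 65.1827)]  |A|=172.0448
8. canonical 5-gon: [(0, 58.805) (0, 55.6958) (6.6547, 49.6625) (17, 53.0483) (17, 65.1827)]
9. shoelace: 172.0448

Area of P2's cell: 172.0448 (5 vertices)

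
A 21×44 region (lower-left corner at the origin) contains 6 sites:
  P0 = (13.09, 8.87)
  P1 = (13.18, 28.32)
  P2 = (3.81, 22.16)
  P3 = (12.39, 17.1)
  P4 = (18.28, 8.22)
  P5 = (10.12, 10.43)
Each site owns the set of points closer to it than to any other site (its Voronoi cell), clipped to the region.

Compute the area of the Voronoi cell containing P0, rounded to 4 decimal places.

1. box [0,21]×[0,44]: [(0, 0) (21, 0) (21, 44) (0, 44)]
2. ⊥bis P0·P1 via (13.135,18.595): [(0, 18.6558) (0, 0) (21, 0) (21, 18.5586)]  |A|=390.751
3. ⊥bis P0·P2 via (8.45,15.515): [(12.8627, 18.5963) (0, 9.6146) (0, 0) (21, 0) (21, 18.5586)]  |A|=332.6042
4. ⊥bis P0·P3 via (12.74,12.985): [(3.7292, 12.2186) (0, 9.6146) (0, 0) (21, 0) (21, 13.6876)]  |A|=264.4201
5. ⊥bis P0·P4 via (15.685,8.545): [(16.2788, 13.286) (3.7292, 12.2186) (0, 9.6146) (0, 0) (14.6148, 0)]  |A|=189.6923
6. ⊥bis P0·P5 via (11.605,9.65): [(16.2788, 13.286) (13.3856, 13.0399) (6.5363, 0) (14.6148, 0)]  |A|=71.6863
7. canonical 4-gon: [(16.2788, 13.286) (13.3856, 13.0399) (6.5363, 0) (14.6148, 0)]
8. shoelace: 71.6863

Area of P0's cell: 71.6863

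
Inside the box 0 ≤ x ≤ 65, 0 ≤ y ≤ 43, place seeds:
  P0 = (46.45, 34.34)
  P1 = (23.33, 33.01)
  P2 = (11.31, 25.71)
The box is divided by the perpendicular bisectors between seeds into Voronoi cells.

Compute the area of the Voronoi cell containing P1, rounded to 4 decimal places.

Area of P1's cell: 580.3639

1. box [0,65]×[0,43]: [(0, 0) (65, 0) (65, 43) (0, 43)]
2. ⊥bis P1·P0 via (34.89,33.675): [(0, 0) (36.8272, 0) (34.3536, 43) (0, 43)]  |A|=1530.3863
3. ⊥bis P1·P2 via (17.32,29.36): [(35.1509, 0) (36.8272, 0) (34.3536, 43) (9.0361, 43)]  |A|=580.3639
4. canonical 4-gon: [(35.1509, 0) (36.8272, 0) (34.3536, 43) (9.0361, 43)]
5. shoelace: 580.3639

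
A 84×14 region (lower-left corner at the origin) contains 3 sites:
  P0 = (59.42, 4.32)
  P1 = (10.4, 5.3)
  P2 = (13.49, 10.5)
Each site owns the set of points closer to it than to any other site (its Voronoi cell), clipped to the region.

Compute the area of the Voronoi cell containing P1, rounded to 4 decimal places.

1. box [0,84]×[0,14]: [(0, 0) (84, 0) (84, 14) (0, 14)]
2. ⊥bis P1·P0 via (34.91,4.81): [(0, 0) (34.8138, 0) (35.0937, 14) (0, 14)]  |A|=489.3529
3. ⊥bis P1·P2 via (11.945,7.9): [(0, 0) (25.2395, 0) (1.6796, 14) (0, 14)]  |A|=188.4339
4. canonical 4-gon: [(0, 0) (25.2395, 0) (1.6796, 14) (0, 14)]
5. shoelace: 188.4339

Area of P1's cell: 188.4339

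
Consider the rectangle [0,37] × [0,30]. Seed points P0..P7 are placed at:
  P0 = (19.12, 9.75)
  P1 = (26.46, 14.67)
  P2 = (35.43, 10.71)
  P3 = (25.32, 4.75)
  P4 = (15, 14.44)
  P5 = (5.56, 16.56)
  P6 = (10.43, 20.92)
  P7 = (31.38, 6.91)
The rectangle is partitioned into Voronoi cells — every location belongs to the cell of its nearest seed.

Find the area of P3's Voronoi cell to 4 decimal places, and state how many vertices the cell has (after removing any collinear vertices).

Area of P3's cell: 81.7312 (4 vertices)

1. box [0,37]×[0,30]: [(0, 0) (37, 0) (37, 30) (0, 30)]
2. ⊥bis P3·P0 via (22.22,7.25): [(16.3732, 0) (37, 0) (37, 25.5772)]  |A|=263.7876
3. ⊥bis P3·P1 via (25.89,9.71): [(24.3469, 9.8873) (16.3732, 0) (37, 0) (37, 8.4332)]  |A|=155.3253
4. ⊥bis P3·P2 via (30.375,7.73): [(29.4489, 9.301) (24.3469, 9.8873) (16.3732, 0) (34.932, 0)]  |A|=113.8676
5. ⊥bis P3·P4 via (20.16,9.595): [(29.4489, 9.301) (24.3469, 9.8873) (16.3732, 0) (34.932, 0)]  |A|=113.8676
6. ⊥bis P3·P5 via (15.44,10.655): [(29.4489, 9.301) (24.3469, 9.8873) (16.3732, 0) (34.932, 0)]  |A|=113.8676
7. ⊥bis P3·P6 via (17.875,12.835): [(29.4489, 9.301) (24.3469, 9.8873) (16.3732, 0) (34.932, 0)]  |A|=113.8676
8. ⊥bis P3·P7 via (28.35,5.83): [(27.013, 9.5809) (24.3469, 9.8873) (16.3732, 0) (30.428, 0)]  |A|=81.7312
9. canonical 4-gon: [(27.013, 9.5809) (24.3469, 9.8873) (16.3732, 0) (30.428, 0)]
10. shoelace: 81.7312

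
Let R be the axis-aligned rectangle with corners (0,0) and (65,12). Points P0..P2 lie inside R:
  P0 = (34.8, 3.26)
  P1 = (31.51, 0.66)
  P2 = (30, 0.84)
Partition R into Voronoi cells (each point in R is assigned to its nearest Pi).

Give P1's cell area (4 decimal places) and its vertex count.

Area of P1's cell: 8.9657 (3 vertices)

1. box [0,65]×[0,12]: [(0, 0) (65, 0) (65, 12) (0, 12)]
2. ⊥bis P1·P0 via (33.155,1.96): [(0, 0) (34.7039, 0) (25.2207, 12) (0, 12)]  |A|=359.5475
3. ⊥bis P1·P2 via (30.755,0.75): [(30.6656, 0) (34.7039, 0) (31.1949, 4.4403)]  |A|=8.9657
4. canonical 3-gon: [(30.6656, 0) (34.7039, 0) (31.1949, 4.4403)]
5. shoelace: 8.9657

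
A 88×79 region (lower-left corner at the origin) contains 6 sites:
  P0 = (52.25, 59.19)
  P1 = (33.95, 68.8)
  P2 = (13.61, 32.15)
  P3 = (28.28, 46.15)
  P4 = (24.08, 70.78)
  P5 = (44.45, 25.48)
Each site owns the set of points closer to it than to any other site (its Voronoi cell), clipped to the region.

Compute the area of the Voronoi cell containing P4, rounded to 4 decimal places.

Area of P4's cell: 642.3862

1. box [0,88]×[0,79]: [(0, 0) (88, 0) (88, 79) (0, 79)]
2. ⊥bis P4·P0 via (38.165,64.985): [(0, 0) (11.4282, 0) (43.9312, 79) (0, 79)]  |A|=2186.6956
3. ⊥bis P4·P1 via (29.015,69.79): [(0, 0) (11.4282, 0) (18.4272, 17.0114) (30.8626, 79) (0, 79)]  |A|=1781.6435
4. ⊥bis P4·P2 via (18.845,51.465): [(0, 56.5726) (25.004, 49.7957) (30.8626, 79) (0, 79)]  |A|=731.0472
5. ⊥bis P4·P3 via (26.18,58.465): [(0, 56.5726) (5.8247, 54.9939) (26.7631, 58.5644) (30.8626, 79) (0, 79)]  |A|=642.3862
6. ⊥bis P4·P5 via (34.265,48.13): [(0, 56.5726) (5.8247, 54.9939) (26.7631, 58.5644) (30.8626, 79) (0, 79)]  |A|=642.3862
7. canonical 5-gon: [(0, 56.5726) (5.8247, 54.9939) (26.7631, 58.5644) (30.8626, 79) (0, 79)]
8. shoelace: 642.3862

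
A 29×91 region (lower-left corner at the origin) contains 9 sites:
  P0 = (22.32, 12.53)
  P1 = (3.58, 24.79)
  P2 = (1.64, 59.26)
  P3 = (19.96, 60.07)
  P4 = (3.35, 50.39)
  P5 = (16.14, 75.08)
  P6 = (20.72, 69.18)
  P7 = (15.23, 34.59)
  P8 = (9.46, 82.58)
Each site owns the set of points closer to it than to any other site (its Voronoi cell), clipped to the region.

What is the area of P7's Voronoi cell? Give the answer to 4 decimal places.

1. box [0,29]×[0,91]: [(0, 0) (29, 0) (29, 91) (0, 91)]
2. ⊥bis P7·P0 via (18.775,23.56): [(0, 17.5258) (29, 26.8463) (29, 91) (0, 91)]  |A|=1995.6051
3. ⊥bis P7·P1 via (9.405,29.69): [(0, 40.8704) (15.4583, 22.494) (29, 26.8463) (29, 91) (0, 91)]  |A|=1815.1711
4. ⊥bis P7·P2 via (8.435,46.925): [(0, 42.2784) (0, 40.8704) (15.4583, 22.494) (29, 26.8463) (29, 58.2537)]  |A|=633.8862
5. ⊥bis P7·P3 via (17.595,47.33): [(11.2937, 48.4998) (0, 42.2784) (0, 40.8704) (15.4583, 22.494) (29, 26.8463) (29, 45.2128)]  |A|=518.4333
6. ⊥bis P7·P4 via (9.29,42.49): [(16.0969, 47.6081) (2.7648, 37.5837) (15.4583, 22.494) (29, 26.8463) (29, 45.2128)]  |A|=451.3578
7. ⊥bis P7·P5 via (15.685,54.835): [(16.0969, 47.6081) (2.7648, 37.5837) (15.4583, 22.494) (29, 26.8463) (29, 45.2128)]  |A|=451.3578
8. ⊥bis P7·P6 via (17.975,51.885): [(16.0969, 47.6081) (2.7648, 37.5837) (15.4583, 22.494) (29, 26.8463) (29, 45.2128)]  |A|=451.3578
9. ⊥bis P7·P8 via (12.345,58.585): [(16.0969, 47.6081) (2.7648, 37.5837) (15.4583, 22.494) (29, 26.8463) (29, 45.2128)]  |A|=451.3578
10. canonical 5-gon: [(16.0969, 47.6081) (2.7648, 37.5837) (15.4583, 22.494) (29, 26.8463) (29, 45.2128)]
11. shoelace: 451.3578

Area of P7's cell: 451.3578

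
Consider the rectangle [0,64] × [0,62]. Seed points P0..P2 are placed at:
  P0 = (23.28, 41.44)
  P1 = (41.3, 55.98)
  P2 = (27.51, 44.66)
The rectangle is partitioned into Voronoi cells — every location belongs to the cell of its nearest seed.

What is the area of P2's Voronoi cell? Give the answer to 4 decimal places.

1. box [0,64]×[0,62]: [(0, 0) (64, 0) (64, 62) (0, 62)]
2. ⊥bis P2·P0 via (25.395,43.05): [(58.1659, 0) (64, 0) (64, 62) (10.9697, 62)]  |A|=1824.7956
3. ⊥bis P2·P1 via (34.405,50.32): [(58.1659, 0) (64, 0) (64, 14.2674) (24.8171, 62) (10.9697, 62)]  |A|=889.6446
4. canonical 5-gon: [(58.1659, 0) (64, 0) (64, 14.2674) (24.8171, 62) (10.9697, 62)]
5. shoelace: 889.6446

Area of P2's cell: 889.6446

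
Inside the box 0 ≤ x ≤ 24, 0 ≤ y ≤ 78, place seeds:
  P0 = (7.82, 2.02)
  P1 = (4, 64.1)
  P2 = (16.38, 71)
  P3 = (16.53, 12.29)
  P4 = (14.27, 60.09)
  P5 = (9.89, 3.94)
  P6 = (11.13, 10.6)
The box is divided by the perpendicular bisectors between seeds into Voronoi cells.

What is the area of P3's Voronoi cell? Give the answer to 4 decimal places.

1. box [0,24]×[0,78]: [(0, 0) (24, 0) (24, 78) (0, 78)]
2. ⊥bis P3·P0 via (12.175,7.155): [(0, 17.4806) (20.6115, 0) (24, 0) (24, 78) (0, 78)]  |A|=1691.849
3. ⊥bis P3·P1 via (10.265,38.195): [(0, 35.7125) (0, 17.4806) (20.6115, 0) (24, 0) (24, 41.5167)]  |A|=746.5995
4. ⊥bis P3·P2 via (16.455,41.645): [(0, 35.7125) (0, 17.4806) (20.6115, 0) (24, 0) (24, 41.5167)]  |A|=746.5995
5. ⊥bis P3·P4 via (15.4,36.19): [(0, 35.4619) (0, 17.4806) (20.6115, 0) (24, 0) (24, 36.5966)]  |A|=684.551
6. ⊥bis P3·P5 via (13.21,8.115): [(0, 35.4619) (0, 18.6197) (23.4149, 0) (24, 0) (24, 36.5966)]  |A|=646.7129
7. ⊥bis P3·P6 via (13.83,11.445): [(6.2215, 35.756) (15.4229, 6.3553) (23.4149, 0) (24, 0) (24, 36.5966)]  |A|=424.0231
8. canonical 5-gon: [(6.2215, 35.756) (15.4229, 6.3553) (23.4149, 0) (24, 0) (24, 36.5966)]
9. shoelace: 424.0231

Area of P3's cell: 424.0231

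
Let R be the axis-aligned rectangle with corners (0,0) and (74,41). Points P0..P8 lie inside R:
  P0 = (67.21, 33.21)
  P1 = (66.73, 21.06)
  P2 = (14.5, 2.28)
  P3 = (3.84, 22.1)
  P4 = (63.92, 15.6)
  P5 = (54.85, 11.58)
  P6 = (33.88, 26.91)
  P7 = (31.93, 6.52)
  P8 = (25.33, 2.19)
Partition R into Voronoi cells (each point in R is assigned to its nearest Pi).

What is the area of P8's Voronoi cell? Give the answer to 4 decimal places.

Area of P8's cell: 101.1067

1. box [0,74]×[0,41]: [(0, 0) (74, 0) (74, 41) (0, 41)]
2. ⊥bis P8·P0 via (46.27,17.7): [(0, 0) (59.3802, 0) (29.012, 41) (0, 41)]  |A|=1812.0391
3. ⊥bis P8·P1 via (46.03,11.625): [(0, 0) (51.3286, 0) (38.447, 28.2618) (29.012, 41) (0, 41)]  |A|=1698.2635
4. ⊥bis P8·P2 via (19.915,2.235): [(19.8964, 0) (51.3286, 0) (38.447, 28.2618) (29.012, 41) (20.2371, 41)]  |A|=875.5253
5. ⊥bis P8·P3 via (14.585,12.145): [(20.0463, 18.0397) (19.8964, 0) (51.3286, 0) (38.447, 28.2618) (34.4795, 33.6183)]  |A|=678.9301
6. ⊥bis P8·P4 via (44.625,8.895): [(20.0463, 18.0397) (19.8964, 0) (47.716, 0) (37.4072, 29.6656) (34.4795, 33.6183)]  |A|=619.6934
7. ⊥bis P8·P5 via (40.09,6.885): [(32.3258, 31.2937) (20.0463, 18.0397) (19.8964, 0) (42.28, 0)]  |A|=459.9993
8. ⊥bis P8·P6 via (29.605,14.55): [(38.6466, 11.4228) (20.0448, 17.8566) (19.8964, 0) (42.28, 0)]  |A|=294.401
9. ⊥bis P8·P7 via (28.63,4.355): [(20.0414, 17.4462) (19.8964, 0) (31.4871, 0)]  |A|=101.1067
10. canonical 3-gon: [(20.0414, 17.4462) (19.8964, 0) (31.4871, 0)]
11. shoelace: 101.1067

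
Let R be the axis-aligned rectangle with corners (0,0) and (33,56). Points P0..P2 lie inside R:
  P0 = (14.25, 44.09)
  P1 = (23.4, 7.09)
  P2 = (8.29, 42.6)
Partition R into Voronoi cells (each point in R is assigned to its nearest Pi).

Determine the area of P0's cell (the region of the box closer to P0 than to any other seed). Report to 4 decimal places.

Area of P0's cell: 617.7090

1. box [0,33]×[0,56]: [(0, 0) (33, 0) (33, 56) (0, 56)]
2. ⊥bis P0·P1 via (18.825,25.59): [(0, 20.9346) (33, 29.0954) (33, 56) (0, 56)]  |A|=1022.5039
3. ⊥bis P0·P2 via (11.27,43.345): [(15.8902, 24.8642) (33, 29.0954) (33, 56) (8.1062, 56)]  |A|=617.709
4. canonical 4-gon: [(15.8902, 24.8642) (33, 29.0954) (33, 56) (8.1062, 56)]
5. shoelace: 617.709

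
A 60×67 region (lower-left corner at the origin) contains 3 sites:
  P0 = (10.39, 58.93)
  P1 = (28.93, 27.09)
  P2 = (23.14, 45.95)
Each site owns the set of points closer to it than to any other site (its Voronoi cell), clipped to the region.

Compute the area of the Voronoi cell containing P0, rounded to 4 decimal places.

Area of P0's cell: 490.0497

1. box [0,60]×[0,67]: [(0, 0) (60, 0) (60, 67) (0, 67)]
2. ⊥bis P0·P1 via (19.66,43.01): [(0, 31.5622) (60, 66.4994) (60, 67) (0, 67)]  |A|=1078.1495
3. ⊥bis P0·P2 via (16.765,52.44): [(0, 35.9721) (31.5877, 67) (0, 67)]  |A|=490.0497
4. canonical 3-gon: [(0, 35.9721) (31.5877, 67) (0, 67)]
5. shoelace: 490.0497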